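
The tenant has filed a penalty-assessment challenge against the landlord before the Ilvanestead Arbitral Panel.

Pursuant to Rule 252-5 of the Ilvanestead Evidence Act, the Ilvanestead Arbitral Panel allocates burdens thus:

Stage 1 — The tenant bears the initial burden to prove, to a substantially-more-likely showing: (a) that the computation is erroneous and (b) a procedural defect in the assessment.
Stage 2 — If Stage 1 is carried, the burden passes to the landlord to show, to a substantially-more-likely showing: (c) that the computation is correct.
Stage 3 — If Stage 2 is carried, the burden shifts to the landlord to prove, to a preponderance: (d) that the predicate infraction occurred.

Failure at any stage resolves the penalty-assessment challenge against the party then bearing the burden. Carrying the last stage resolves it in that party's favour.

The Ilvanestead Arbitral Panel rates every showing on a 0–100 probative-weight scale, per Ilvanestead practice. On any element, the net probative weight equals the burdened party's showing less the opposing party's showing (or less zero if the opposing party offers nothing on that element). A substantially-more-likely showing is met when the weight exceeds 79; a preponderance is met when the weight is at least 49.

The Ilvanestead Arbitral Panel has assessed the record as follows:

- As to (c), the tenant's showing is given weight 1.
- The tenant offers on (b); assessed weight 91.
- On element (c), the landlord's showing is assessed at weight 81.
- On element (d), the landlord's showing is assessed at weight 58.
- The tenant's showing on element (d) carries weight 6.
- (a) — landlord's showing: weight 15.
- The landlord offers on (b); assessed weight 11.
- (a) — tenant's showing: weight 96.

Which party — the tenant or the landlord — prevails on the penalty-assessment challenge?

Stage 1 (tenant, a substantially-more-likely showing, weight exceeds 79): (a) net 96−15=81 > 79 — meets; (b) net 91−11=80 > 79 — meets.
  All elements met. The burden passes to the landlord.
Stage 2 (landlord, a substantially-more-likely showing, weight exceeds 79): (c) net 81−1=80 > 79 — meets.
  Stage 2 carried; the burden remains with the landlord.
Stage 3 (landlord, a preponderance, weight is at least 49): (d) net 58−6=52 ≥ 49 — meets.
  The landlord carries the last stage.
With every stage satisfied, the landlord prevails.

landlord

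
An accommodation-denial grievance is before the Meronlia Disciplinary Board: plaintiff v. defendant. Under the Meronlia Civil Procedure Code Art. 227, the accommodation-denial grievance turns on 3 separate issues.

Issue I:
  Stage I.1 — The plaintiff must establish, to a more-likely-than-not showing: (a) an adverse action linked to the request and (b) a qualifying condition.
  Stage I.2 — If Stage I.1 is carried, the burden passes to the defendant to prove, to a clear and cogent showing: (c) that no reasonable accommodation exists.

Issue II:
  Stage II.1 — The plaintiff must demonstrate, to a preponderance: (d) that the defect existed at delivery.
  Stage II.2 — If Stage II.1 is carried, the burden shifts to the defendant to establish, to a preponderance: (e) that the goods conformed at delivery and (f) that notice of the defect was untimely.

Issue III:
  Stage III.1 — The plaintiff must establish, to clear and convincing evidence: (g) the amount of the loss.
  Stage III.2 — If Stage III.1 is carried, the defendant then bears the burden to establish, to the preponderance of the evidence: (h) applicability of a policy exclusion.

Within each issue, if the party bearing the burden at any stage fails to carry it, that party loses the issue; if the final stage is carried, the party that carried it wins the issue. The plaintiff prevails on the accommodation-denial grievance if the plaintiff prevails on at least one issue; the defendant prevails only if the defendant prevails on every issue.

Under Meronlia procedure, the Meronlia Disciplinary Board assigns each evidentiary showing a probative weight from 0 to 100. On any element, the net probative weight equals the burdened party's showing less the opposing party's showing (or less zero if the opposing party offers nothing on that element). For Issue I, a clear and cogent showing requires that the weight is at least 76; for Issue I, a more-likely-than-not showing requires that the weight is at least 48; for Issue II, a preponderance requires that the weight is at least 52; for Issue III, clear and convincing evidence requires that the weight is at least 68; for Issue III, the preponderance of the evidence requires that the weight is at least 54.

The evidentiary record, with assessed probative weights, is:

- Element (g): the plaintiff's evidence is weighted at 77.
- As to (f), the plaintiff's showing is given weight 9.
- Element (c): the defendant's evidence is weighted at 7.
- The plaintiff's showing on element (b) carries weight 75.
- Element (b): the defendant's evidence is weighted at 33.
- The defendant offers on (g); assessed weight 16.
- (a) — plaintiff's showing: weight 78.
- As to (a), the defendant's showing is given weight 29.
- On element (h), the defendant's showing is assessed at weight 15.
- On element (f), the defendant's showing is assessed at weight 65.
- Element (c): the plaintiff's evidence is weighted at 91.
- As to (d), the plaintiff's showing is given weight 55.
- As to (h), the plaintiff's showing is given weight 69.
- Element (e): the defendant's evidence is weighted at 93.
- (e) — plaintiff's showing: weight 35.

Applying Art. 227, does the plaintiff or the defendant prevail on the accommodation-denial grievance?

defendant

— Issue I —
Stage I.1 — burden on plaintiff; standard: a more-likely-than-not showing (weight is at least 48).
    (a): 78 − 29 = 49 ≥ 48 [met]
    (b): 75 − 33 = 42 < 48 [not met]
  The plaintiff does not carry Stage I.1.
So the defendant prevails on this issue.
— Issue II —
Stage II.1 — burden on plaintiff; standard: a preponderance (weight is at least 52).
    (d): 55 ≥ 52 [met]
  Stage II.1 is satisfied; the onus moves to the defendant.
Stage II.2 — burden on defendant; standard: a preponderance (weight is at least 52).
    (e): 93 − 35 = 58 ≥ 52 [met]
    (f): 65 − 9 = 56 ≥ 52 [met]
  The defendant carries the last stage.
Every stage carried; the defendant prevails on this issue.
— Issue III —
Stage III.1 — burden on plaintiff; standard: clear and convincing evidence (weight is at least 68).
    (g): 77 − 16 = 61 < 68 [not met]
  Stage III.1 not carried; the plaintiff fails its burden.
The defendant prevails on this issue.
Per-issue: Issue I → defendant; Issue II → defendant; Issue III → defendant. The plaintiff must prevail on at least one issue; overall, the defendant prevails.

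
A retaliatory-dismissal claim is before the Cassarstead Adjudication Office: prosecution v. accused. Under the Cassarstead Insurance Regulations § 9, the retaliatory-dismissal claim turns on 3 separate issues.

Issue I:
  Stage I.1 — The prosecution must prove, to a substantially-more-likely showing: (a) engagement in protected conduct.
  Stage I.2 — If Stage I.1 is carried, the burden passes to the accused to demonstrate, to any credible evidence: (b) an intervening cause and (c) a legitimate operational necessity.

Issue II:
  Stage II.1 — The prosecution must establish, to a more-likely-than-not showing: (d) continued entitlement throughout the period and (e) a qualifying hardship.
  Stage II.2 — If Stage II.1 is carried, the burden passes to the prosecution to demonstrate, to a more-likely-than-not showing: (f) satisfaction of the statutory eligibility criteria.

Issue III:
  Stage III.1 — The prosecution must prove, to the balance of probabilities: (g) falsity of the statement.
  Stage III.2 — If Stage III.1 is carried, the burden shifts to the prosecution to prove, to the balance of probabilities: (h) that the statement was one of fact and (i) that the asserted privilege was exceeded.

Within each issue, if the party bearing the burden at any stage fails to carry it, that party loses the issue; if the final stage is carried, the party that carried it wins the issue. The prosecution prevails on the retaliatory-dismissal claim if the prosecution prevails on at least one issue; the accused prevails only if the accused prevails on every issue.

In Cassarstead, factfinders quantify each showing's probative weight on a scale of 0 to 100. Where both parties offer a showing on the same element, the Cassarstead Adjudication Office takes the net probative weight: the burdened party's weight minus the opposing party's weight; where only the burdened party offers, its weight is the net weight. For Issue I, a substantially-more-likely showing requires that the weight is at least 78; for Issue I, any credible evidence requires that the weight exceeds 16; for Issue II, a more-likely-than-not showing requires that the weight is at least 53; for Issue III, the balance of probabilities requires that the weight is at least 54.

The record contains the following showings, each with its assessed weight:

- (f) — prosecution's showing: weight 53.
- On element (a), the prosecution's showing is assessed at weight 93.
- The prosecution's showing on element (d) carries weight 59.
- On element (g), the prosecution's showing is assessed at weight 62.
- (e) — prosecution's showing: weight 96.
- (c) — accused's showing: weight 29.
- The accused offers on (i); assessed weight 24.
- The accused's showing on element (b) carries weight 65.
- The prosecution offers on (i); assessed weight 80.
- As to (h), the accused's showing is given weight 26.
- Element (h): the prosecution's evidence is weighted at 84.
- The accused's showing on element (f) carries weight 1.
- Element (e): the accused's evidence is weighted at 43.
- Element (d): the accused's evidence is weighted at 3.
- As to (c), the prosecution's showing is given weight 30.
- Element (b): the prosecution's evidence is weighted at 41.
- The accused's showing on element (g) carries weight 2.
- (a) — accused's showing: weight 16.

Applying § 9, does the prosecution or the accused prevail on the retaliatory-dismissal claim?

— Issue I —
Stage I.1 (prosecution, a substantially-more-likely showing, weight is at least 78): (a) net 93−16=77 < 78 — fails.
  Not every element is met, so the prosecution fails to carry Stage I.1.
So the accused prevails on this issue.
— Issue II —
Stage II.1 — burden on prosecution; standard: a more-likely-than-not showing (weight is at least 53).
    (d): 59 − 3 = 56 ≥ 53 [met]
    (e): 96 − 43 = 53 ≥ 53 [met]
  Stage II.1 carried; the burden remains with the prosecution.
Stage II.2 — burden on prosecution; standard: a more-likely-than-not showing (weight is at least 53).
    (f): 53 − 1 = 52 < 53 [not met]
  The prosecution does not carry Stage II.2.
So the accused prevails on this issue.
— Issue III —
At Stage III.1 the prosecution must meet the balance of probabilities (weight is at least 54): on (g) the weight is 62 less the opposing 2 gives net 60, ≥ 54, so (g) meets the standard.
  Stage III.1 is satisfied; the prosecution continues to bear the burden.
At Stage III.2 the prosecution must meet the balance of probabilities (weight is at least 54): on (h) the weight is 84 less the opposing 26 gives net 58, which does reach 54, so (h) meets the standard; on (i) the weight is 80 less the opposing 24 gives net 56, which does reach 54, so (i) meets the standard.
  Stage III.2 carried; the final stage is satisfied.
With every stage satisfied, the prosecution prevails on this issue.
Per-issue: Issue I → accused; Issue II → accused; Issue III → prosecution. The prosecution must prevail on at least one issue; overall, the prosecution prevails.

prosecution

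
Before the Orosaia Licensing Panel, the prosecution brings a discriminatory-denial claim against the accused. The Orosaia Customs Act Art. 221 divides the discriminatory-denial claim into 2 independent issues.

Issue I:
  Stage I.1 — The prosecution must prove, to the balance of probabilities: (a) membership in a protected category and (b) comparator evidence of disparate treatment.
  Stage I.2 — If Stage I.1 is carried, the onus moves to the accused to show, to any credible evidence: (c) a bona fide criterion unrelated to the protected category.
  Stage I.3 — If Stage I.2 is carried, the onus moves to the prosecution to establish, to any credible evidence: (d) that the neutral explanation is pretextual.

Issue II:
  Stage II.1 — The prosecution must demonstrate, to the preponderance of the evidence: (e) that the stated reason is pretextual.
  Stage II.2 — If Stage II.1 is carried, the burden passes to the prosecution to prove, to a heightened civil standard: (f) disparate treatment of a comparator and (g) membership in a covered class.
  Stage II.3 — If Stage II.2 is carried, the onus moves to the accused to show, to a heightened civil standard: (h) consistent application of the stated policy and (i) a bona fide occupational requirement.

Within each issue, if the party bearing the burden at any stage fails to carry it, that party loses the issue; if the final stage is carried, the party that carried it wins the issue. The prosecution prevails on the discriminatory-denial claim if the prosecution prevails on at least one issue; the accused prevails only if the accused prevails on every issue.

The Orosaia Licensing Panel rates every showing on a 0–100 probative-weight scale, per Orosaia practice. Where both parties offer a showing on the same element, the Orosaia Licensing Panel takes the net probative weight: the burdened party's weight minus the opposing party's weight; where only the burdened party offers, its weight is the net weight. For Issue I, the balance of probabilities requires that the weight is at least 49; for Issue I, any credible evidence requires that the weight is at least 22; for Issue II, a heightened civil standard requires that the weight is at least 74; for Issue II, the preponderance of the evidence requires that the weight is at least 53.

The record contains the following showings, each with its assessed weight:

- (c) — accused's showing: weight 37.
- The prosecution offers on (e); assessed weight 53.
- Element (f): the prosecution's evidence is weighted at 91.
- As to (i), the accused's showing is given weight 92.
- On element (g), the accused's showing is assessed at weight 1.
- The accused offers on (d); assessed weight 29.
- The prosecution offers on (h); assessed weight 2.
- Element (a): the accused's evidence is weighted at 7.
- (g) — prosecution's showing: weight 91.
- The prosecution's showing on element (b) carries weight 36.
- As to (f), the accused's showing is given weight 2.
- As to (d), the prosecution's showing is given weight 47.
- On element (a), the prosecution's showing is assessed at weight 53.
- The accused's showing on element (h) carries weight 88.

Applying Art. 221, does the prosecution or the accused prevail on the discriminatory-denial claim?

— Issue I —
Stage I.1 (prosecution, the balance of probabilities, weight is at least 49): (a) net 53−7=46 < 49 — fails; (b) 36 < 49 — fails.
  Not every element is met, so the prosecution fails to carry Stage I.1.
So the accused prevails on this issue.
— Issue II —
At Stage II.1 the prosecution must meet the preponderance of the evidence (weight is at least 53): on (e) the weight is 53, ≥ 53, so (e) meets the standard.
  Stage II.1 is satisfied; the prosecution continues to bear the burden.
At Stage II.2 the prosecution must meet a heightened civil standard (weight is at least 74): on (f) the weight is 91 less the opposing 2 gives net 89, which does reach 74, so (f) meets the standard; on (g) the weight is 91 less the opposing 1 gives net 90, which does reach 74, so (g) meets the standard.
  Stage II.2 carried; the burden shifts to the accused.
At Stage II.3 the accused must meet a heightened civil standard (weight is at least 74): on (h) the weight is 88 less the opposing 2 gives net 86, which does reach 74, so (h) meets the standard; on (i) the weight is 92, ≥ 74, so (i) meets the standard.
  Stage II.3 carried; the final stage is satisfied.
All stages carried — the accused prevails on this issue.
Per-issue: Issue I → accused; Issue II → accused. The prosecution must prevail on at least one issue; overall, the accused prevails.

accused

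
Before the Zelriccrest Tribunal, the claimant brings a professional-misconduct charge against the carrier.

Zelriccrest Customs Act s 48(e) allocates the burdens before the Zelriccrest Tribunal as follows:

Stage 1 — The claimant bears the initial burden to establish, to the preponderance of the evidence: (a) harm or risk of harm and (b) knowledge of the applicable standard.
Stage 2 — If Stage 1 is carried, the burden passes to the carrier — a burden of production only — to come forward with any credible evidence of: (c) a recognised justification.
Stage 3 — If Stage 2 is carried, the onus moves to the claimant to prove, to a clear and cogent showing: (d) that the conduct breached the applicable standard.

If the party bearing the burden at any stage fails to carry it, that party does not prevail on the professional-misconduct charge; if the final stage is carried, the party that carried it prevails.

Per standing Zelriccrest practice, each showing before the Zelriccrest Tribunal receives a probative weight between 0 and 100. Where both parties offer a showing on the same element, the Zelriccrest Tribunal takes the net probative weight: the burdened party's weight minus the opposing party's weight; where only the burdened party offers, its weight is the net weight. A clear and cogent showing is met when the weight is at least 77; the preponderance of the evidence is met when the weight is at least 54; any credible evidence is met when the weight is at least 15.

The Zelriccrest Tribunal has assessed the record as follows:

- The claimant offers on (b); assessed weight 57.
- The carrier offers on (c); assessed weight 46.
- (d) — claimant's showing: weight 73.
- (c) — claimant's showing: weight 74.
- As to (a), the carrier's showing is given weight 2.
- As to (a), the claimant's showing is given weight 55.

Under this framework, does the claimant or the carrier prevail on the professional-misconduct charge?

carrier

Stage 1 (claimant, the preponderance of the evidence, weight is at least 54): (a) net 55−2=53 < 54 — fails; (b) 57 ≥ 54 — meets.
  Not every element is met, so the claimant fails to carry Stage 1.
The carrier prevails.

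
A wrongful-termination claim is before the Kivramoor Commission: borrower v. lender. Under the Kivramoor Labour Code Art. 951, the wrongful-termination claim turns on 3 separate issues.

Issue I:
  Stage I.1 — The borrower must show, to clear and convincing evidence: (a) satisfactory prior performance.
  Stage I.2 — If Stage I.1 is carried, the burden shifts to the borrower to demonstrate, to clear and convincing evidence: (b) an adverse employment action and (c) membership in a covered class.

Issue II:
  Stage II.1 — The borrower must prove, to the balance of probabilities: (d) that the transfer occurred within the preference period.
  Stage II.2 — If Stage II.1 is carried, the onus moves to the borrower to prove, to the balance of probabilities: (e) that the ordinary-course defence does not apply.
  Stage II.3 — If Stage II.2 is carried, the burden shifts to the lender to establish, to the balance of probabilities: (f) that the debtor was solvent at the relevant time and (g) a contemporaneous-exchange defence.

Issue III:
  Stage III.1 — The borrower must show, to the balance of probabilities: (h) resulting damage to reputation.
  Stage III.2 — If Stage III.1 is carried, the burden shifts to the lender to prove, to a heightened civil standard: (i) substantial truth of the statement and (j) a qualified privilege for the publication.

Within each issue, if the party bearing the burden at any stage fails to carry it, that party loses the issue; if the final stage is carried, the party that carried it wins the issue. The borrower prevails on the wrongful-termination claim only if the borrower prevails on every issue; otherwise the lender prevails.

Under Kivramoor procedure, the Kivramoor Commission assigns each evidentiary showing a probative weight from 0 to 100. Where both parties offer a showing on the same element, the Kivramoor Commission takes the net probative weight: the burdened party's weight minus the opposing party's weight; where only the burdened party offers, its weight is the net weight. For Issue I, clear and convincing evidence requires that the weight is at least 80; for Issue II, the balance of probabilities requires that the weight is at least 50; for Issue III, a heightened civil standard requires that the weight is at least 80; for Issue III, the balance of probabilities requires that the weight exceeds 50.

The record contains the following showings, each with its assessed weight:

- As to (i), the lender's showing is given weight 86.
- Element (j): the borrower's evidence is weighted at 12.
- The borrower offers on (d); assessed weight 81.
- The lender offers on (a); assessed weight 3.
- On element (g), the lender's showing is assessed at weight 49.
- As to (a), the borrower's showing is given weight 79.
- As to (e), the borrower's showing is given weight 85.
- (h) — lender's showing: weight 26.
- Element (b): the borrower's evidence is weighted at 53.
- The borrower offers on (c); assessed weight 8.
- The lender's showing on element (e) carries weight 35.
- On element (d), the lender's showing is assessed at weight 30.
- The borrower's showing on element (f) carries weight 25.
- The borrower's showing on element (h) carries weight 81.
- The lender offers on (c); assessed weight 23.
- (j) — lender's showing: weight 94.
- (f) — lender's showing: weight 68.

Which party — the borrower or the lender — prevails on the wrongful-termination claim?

— Issue I —
Stage I.1 — burden on borrower; standard: clear and convincing evidence (weight is at least 80).
    (a): 79 − 3 = 76 < 80 [not met]
  The borrower does not carry Stage I.1.
So the lender prevails on this issue.
— Issue II —
Stage II.1 — burden on borrower; standard: the balance of probabilities (weight is at least 50).
    (d): 81 − 30 = 51 ≥ 50 [met]
  All elements met. The borrower retains the burden for Stage II.2.
Stage II.2 — burden on borrower; standard: the balance of probabilities (weight is at least 50).
    (e): 85 − 35 = 50 ≥ 50 [met]
  All elements met. The burden passes to the lender.
Stage II.3 — burden on lender; standard: the balance of probabilities (weight is at least 50).
    (f): 68 − 25 = 43 < 50 [not met]
    (g): 49 < 50 [not met]
  The lender does not carry Stage II.3.
The borrower prevails on this issue.
— Issue III —
Stage III.1 (borrower, the balance of probabilities, weight exceeds 50): (h) net 81−26=55 > 50 — meets.
  The borrower carries Stage III.1; the lender now bears the burden.
Stage III.2 (lender, a heightened civil standard, weight is at least 80): (i) 86 ≥ 80 — meets; (j) net 94−12=82 ≥ 80 — meets.
  All elements met at the final stage.
With every stage satisfied, the lender prevails on this issue.
Per-issue: Issue I → lender; Issue II → borrower; Issue III → lender. The borrower must prevail on every issue; overall, the lender prevails.

lender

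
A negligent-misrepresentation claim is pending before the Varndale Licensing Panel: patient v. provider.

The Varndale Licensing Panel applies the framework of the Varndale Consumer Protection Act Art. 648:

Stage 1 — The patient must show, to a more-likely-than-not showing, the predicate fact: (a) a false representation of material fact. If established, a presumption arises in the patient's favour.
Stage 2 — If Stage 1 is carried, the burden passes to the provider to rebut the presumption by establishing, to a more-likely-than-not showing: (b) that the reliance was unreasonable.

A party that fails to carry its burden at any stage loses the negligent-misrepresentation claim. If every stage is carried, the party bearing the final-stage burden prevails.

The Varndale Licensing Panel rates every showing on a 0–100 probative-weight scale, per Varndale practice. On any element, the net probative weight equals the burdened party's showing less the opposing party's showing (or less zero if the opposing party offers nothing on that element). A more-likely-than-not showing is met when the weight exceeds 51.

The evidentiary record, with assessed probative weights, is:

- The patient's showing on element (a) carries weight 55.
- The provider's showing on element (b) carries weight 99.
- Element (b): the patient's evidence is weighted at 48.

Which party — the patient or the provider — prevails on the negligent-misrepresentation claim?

Stage 1 — burden on patient; standard: a more-likely-than-not showing (weight exceeds 51).
    (a): 55 > 51 [met]
  Stage 1 carried; the burden shifts to the provider.
Stage 2 — burden on provider; standard: a more-likely-than-not showing (weight exceeds 51).
    (b): 99 − 48 = 51 ≤ 51 [not met]
  Stage 2 not carried; the provider fails its burden.
The analysis ends at Stage 2; the patient prevails.

patient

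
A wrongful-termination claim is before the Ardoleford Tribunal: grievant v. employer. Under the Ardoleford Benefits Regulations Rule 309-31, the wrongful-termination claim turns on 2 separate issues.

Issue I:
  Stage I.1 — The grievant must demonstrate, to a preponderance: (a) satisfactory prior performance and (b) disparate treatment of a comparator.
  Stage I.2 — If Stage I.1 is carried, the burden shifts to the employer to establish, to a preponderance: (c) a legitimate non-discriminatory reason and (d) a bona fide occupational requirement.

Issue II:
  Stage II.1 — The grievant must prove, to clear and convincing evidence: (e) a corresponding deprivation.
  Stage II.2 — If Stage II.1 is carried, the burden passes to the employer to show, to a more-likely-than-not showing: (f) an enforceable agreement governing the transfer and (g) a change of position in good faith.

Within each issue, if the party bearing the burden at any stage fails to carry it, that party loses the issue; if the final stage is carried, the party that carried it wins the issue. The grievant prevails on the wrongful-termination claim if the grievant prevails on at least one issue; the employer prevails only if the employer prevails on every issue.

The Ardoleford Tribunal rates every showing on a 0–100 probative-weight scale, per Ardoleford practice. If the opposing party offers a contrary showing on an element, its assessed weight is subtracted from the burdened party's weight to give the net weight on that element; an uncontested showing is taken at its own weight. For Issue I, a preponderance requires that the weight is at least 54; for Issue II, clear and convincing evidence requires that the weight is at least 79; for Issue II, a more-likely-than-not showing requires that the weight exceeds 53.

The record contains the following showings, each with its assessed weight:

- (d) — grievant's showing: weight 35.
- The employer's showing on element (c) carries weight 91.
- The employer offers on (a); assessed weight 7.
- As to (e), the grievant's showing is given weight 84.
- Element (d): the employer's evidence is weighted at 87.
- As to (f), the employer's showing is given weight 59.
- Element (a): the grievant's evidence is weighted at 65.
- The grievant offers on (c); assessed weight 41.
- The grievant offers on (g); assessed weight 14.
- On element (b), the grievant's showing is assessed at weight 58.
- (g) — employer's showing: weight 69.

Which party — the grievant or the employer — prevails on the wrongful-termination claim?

grievant

— Issue I —
At Stage I.1 the grievant must meet a preponderance (weight is at least 54): on (a) the weight is 65 less the opposing 7 gives net 58, ≥ 54, so (a) meets the standard; on (b) the weight is 58, ≥ 54, so (b) meets the standard.
  All elements met. The burden passes to the employer.
At Stage I.2 the employer must meet a preponderance (weight is at least 54): on (c) the weight is 91 less the opposing 41 gives net 50, which does not reach 54, so (c) does not meet the standard; on (d) the weight is 87 less the opposing 35 gives net 52, < 54, so (d) does not meet the standard.
  The employer does not carry Stage I.2.
The analysis ends at Stage I.2; the grievant prevails on this issue.
— Issue II —
Stage II.1 (grievant, clear and convincing evidence, weight is at least 79): (e) 84 ≥ 79 — meets.
  Stage II.1 is satisfied; the onus moves to the employer.
Stage II.2 (employer, a more-likely-than-not showing, weight exceeds 53): (f) 59 > 53 — meets; (g) net 69−14=55 > 53 — meets.
  The employer carries the last stage.
All stages carried — the employer prevails on this issue.
Per-issue: Issue I → grievant; Issue II → employer. The grievant must prevail on at least one issue; overall, the grievant prevails.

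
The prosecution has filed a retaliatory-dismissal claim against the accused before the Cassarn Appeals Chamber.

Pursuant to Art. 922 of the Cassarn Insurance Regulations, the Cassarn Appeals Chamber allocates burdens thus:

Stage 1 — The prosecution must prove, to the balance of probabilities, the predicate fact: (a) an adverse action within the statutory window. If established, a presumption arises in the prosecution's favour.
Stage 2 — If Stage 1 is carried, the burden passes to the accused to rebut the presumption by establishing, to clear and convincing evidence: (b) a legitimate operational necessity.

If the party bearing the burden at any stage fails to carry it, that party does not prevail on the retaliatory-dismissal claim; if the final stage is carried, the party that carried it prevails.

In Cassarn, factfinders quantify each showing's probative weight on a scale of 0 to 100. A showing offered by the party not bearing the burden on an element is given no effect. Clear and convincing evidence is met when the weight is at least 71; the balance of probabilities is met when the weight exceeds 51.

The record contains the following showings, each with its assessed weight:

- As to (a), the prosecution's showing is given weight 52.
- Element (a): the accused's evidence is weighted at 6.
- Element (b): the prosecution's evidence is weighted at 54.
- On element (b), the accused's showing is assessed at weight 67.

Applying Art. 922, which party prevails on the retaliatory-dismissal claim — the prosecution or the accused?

Stage 1 (prosecution, the balance of probabilities, weight exceeds 51): (a) 52 (accused's 6 disregarded) > 51 — meets.
  All elements met. The burden passes to the accused.
Stage 2 (accused, clear and convincing evidence, weight is at least 71): (b) 67 (prosecution's 54 disregarded) < 71 — fails.
  Not every element is met, so the accused fails to carry Stage 2.
So the prosecution prevails.

prosecution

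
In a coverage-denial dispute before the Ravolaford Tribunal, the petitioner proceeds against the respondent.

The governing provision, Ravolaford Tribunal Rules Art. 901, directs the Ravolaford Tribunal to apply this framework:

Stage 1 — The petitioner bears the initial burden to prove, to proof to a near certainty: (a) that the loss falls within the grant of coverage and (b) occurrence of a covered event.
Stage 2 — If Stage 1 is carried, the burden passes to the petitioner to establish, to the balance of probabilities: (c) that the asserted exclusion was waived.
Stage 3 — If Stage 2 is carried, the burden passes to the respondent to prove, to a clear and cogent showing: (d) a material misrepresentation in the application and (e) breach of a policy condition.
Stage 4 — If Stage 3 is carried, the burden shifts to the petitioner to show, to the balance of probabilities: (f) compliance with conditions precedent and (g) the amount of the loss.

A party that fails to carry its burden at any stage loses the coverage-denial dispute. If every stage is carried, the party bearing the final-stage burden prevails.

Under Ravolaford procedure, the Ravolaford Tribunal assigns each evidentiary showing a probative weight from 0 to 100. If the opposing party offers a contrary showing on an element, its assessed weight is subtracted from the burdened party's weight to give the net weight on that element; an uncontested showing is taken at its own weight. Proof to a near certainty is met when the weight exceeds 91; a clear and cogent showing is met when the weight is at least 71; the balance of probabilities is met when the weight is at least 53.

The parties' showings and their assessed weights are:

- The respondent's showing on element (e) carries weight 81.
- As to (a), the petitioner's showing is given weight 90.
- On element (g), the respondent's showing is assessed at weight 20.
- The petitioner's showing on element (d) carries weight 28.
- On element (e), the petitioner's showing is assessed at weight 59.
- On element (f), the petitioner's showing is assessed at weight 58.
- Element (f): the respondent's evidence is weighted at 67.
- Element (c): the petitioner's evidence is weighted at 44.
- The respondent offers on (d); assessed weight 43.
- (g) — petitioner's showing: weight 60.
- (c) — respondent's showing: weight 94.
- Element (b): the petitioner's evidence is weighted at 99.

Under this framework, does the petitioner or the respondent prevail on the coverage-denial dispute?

Stage 1 (petitioner, proof to a near certainty, weight exceeds 91): (a) 90 ≤ 91 — fails; (b) 99 > 91 — meets.
  Not every element is met, so the petitioner fails to carry Stage 1.
The respondent prevails.

respondent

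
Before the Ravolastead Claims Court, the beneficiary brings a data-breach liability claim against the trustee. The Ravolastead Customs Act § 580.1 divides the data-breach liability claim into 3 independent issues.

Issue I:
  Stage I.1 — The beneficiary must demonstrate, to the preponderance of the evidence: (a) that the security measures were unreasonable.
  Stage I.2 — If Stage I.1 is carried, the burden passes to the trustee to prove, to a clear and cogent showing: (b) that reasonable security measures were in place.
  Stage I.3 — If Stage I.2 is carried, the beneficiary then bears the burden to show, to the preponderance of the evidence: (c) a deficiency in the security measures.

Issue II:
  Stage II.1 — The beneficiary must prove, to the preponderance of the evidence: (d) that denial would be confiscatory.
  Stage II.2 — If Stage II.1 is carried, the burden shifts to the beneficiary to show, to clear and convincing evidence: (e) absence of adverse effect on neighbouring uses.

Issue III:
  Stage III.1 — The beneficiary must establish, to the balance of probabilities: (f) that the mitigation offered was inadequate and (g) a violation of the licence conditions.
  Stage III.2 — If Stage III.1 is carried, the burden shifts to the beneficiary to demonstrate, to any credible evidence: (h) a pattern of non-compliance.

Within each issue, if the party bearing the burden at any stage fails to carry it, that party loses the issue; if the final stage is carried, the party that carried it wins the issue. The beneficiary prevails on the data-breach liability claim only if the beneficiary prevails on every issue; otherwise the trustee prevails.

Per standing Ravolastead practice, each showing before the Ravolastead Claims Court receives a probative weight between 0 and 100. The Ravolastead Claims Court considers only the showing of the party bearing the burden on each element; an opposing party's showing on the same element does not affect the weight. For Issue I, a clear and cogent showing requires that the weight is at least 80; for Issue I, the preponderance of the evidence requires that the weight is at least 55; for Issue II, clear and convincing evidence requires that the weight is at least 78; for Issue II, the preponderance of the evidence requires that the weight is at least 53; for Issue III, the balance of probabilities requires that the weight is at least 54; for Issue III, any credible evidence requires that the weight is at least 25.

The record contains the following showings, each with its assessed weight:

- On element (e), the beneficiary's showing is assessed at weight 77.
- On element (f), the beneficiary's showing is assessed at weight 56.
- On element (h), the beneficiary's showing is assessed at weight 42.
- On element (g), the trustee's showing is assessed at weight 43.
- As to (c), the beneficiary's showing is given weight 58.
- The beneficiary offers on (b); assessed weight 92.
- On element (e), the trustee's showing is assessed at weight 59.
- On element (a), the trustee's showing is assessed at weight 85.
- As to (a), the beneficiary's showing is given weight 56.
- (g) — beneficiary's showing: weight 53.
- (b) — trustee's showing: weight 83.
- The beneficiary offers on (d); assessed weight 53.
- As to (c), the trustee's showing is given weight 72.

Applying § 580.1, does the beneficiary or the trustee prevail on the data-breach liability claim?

— Issue I —
Stage I.1 (beneficiary, the preponderance of the evidence, weight is at least 55): (a) 56 (trustee's 85 disregarded) ≥ 55 — meets.
  The beneficiary carries Stage I.1; the trustee now bears the burden.
Stage I.2 (trustee, a clear and cogent showing, weight is at least 80): (b) 83 (beneficiary's 92 disregarded) ≥ 80 — meets.
  The trustee carries Stage I.2; the beneficiary now bears the burden.
Stage I.3 (beneficiary, the preponderance of the evidence, weight is at least 55): (c) 58 (trustee's 72 disregarded) ≥ 55 — meets.
  Stage I.3 carried; the final stage is satisfied.
Every stage carried; the beneficiary prevails on this issue.
— Issue II —
Stage II.1 (beneficiary, the preponderance of the evidence, weight is at least 53): (d) 53 ≥ 53 — meets.
  Stage II.1 is satisfied; the beneficiary continues to bear the burden.
Stage II.2 (beneficiary, clear and convincing evidence, weight is at least 78): (e) 77 (trustee's 59 disregarded) < 78 — fails.
  The beneficiary does not carry Stage II.2.
The trustee prevails on this issue.
— Issue III —
Stage III.1 (beneficiary, the balance of probabilities, weight is at least 54): (f) 56 ≥ 54 — meets; (g) 53 (trustee's 43 disregarded) < 54 — fails.
  Not every element is met, so the beneficiary fails to carry Stage III.1.
The analysis ends at Stage III.1; the trustee prevails on this issue.
Per-issue: Issue I → beneficiary; Issue II → trustee; Issue III → trustee. The beneficiary must prevail on every issue; overall, the trustee prevails.

trustee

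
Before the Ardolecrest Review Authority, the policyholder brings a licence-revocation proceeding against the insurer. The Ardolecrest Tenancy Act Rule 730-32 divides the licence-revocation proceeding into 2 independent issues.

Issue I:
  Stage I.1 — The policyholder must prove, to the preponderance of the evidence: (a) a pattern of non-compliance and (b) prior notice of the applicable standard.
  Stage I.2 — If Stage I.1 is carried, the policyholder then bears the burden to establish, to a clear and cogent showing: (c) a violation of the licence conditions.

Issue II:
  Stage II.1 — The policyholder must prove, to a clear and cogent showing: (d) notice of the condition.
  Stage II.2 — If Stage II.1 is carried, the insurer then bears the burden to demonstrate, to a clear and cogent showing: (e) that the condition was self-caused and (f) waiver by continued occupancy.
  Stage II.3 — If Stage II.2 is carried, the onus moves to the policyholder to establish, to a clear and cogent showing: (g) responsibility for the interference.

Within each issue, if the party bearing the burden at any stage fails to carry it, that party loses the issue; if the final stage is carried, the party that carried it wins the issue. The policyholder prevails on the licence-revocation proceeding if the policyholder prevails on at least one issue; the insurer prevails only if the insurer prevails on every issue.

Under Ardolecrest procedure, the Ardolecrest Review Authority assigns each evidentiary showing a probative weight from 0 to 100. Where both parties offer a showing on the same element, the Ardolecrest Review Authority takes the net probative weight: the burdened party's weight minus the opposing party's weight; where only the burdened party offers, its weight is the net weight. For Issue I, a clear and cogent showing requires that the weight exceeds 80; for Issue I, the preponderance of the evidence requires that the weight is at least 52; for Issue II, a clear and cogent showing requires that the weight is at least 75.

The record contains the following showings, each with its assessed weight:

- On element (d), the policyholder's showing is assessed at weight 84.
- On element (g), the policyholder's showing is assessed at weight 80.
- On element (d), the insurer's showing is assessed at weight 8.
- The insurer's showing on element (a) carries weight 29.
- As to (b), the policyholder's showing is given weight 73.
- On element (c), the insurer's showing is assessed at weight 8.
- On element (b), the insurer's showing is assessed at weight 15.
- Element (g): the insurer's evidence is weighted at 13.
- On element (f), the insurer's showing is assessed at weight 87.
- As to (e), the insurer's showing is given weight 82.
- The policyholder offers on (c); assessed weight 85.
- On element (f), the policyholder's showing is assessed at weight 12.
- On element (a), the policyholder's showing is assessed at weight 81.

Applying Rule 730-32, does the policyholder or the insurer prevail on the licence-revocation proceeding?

— Issue I —
Stage I.1 (policyholder, the preponderance of the evidence, weight is at least 52): (a) net 81−29=52 ≥ 52 — meets; (b) net 73−15=58 ≥ 52 — meets.
  Stage I.1 carried; the burden remains with the policyholder.
Stage I.2 (policyholder, a clear and cogent showing, weight exceeds 80): (c) net 85−8=77 ≤ 80 — fails.
  Stage I.2 not carried; the policyholder fails its burden.
So the insurer prevails on this issue.
— Issue II —
Stage II.1 — burden on policyholder; standard: a clear and cogent showing (weight is at least 75).
    (d): 84 − 8 = 76 ≥ 75 [met]
  Stage II.1 carried; the burden shifts to the insurer.
Stage II.2 — burden on insurer; standard: a clear and cogent showing (weight is at least 75).
    (e): 82 ≥ 75 [met]
    (f): 87 − 12 = 75 ≥ 75 [met]
  Stage II.2 carried; the burden shifts to the policyholder.
Stage II.3 — burden on policyholder; standard: a clear and cogent showing (weight is at least 75).
    (g): 80 − 13 = 67 < 75 [not met]
  Not every element is met, so the policyholder fails to carry Stage II.3.
So the insurer prevails on this issue.
Per-issue: Issue I → insurer; Issue II → insurer. The policyholder must prevail on at least one issue; overall, the insurer prevails.

insurer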